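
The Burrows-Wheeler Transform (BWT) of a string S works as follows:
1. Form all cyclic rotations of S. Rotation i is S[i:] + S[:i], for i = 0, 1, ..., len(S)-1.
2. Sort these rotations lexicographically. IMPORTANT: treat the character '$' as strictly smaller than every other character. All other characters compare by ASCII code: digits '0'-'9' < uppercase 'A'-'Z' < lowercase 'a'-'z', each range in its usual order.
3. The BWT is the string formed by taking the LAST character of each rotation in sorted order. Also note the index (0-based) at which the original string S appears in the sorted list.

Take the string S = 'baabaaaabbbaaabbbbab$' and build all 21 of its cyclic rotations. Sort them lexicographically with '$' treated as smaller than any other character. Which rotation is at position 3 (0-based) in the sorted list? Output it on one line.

Answer: aaabbbbab$baabaaaabbb

Derivation:
All 21 rotations (rotation i = S[i:]+S[:i]):
  rot[0] = baabaaaabbbaaabbbbab$
  rot[1] = aabaaaabbbaaabbbbab$b
  rot[2] = abaaaabbbaaabbbbab$ba
  rot[3] = baaaabbbaaabbbbab$baa
  rot[4] = aaaabbbaaabbbbab$baab
  rot[5] = aaabbbaaabbbbab$baaba
  rot[6] = aabbbaaabbbbab$baabaa
  rot[7] = abbbaaabbbbab$baabaaa
  rot[8] = bbbaaabbbbab$baabaaaa
  rot[9] = bbaaabbbbab$baabaaaab
  rot[10] = baaabbbbab$baabaaaabb
  rot[11] = aaabbbbab$baabaaaabbb
  rot[12] = aabbbbab$baabaaaabbba
  rot[13] = abbbbab$baabaaaabbbaa
  rot[14] = bbbbab$baabaaaabbbaaa
  rot[15] = bbbab$baabaaaabbbaaab
  rot[16] = bbab$baabaaaabbbaaabb
  rot[17] = bab$baabaaaabbbaaabbb
  rot[18] = ab$baabaaaabbbaaabbbb
  rot[19] = b$baabaaaabbbaaabbbba
  rot[20] = $baabaaaabbbaaabbbbab
Sorted (with $ < everything):
  sorted[0] = $baabaaaabbbaaabbbbab
  sorted[1] = aaaabbbaaabbbbab$baab
  sorted[2] = aaabbbaaabbbbab$baaba
  sorted[3] = aaabbbbab$baabaaaabbb
  sorted[4] = aabaaaabbbaaabbbbab$b
  sorted[5] = aabbbaaabbbbab$baabaa
  sorted[6] = aabbbbab$baabaaaabbba
  sorted[7] = ab$baabaaaabbbaaabbbb
  sorted[8] = abaaaabbbaaabbbbab$ba
  sorted[9] = abbbaaabbbbab$baabaaa
  sorted[10] = abbbbab$baabaaaabbbaa
  sorted[11] = b$baabaaaabbbaaabbbba
  sorted[12] = baaaabbbaaabbbbab$baa
  sorted[13] = baaabbbbab$baabaaaabb
  sorted[14] = baabaaaabbbaaabbbbab$
  sorted[15] = bab$baabaaaabbbaaabbb
  sorted[16] = bbaaabbbbab$baabaaaab
  sorted[17] = bbab$baabaaaabbbaaabb
  sorted[18] = bbbaaabbbbab$baabaaaa
  sorted[19] = bbbab$baabaaaabbbaaab
  sorted[20] = bbbbab$baabaaaabbbaaa
sorted[3] = aaabbbbab$baabaaaabbb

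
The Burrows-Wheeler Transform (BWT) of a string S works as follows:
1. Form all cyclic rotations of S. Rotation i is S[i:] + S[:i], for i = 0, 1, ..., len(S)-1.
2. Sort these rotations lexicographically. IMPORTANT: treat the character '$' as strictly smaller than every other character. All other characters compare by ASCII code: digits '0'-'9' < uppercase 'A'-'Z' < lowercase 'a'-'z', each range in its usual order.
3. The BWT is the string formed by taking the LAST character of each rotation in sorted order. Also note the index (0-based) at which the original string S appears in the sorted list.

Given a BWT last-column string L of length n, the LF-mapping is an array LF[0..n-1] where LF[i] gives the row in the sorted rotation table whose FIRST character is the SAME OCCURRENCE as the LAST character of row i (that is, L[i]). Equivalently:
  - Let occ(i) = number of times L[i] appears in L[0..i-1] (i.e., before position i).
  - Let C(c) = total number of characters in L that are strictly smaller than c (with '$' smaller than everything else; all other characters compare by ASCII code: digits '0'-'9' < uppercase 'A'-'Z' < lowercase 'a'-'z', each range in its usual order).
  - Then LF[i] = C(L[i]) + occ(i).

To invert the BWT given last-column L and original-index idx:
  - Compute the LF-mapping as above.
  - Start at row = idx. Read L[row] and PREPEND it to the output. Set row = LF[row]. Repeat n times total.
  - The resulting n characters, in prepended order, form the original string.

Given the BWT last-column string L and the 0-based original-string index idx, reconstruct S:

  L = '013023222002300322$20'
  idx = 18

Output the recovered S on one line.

Answer: 30220323002020223210$

Derivation:
LF mapping: 1 8 17 2 9 18 10 11 12 3 4 13 19 5 6 20 14 15 0 16 7
Walk LF starting at row 18, prepending L[row]:
  step 1: row=18, L[18]='$', prepend. Next row=LF[18]=0
  step 2: row=0, L[0]='0', prepend. Next row=LF[0]=1
  step 3: row=1, L[1]='1', prepend. Next row=LF[1]=8
  step 4: row=8, L[8]='2', prepend. Next row=LF[8]=12
  step 5: row=12, L[12]='3', prepend. Next row=LF[12]=19
  step 6: row=19, L[19]='2', prepend. Next row=LF[19]=16
  step 7: row=16, L[16]='2', prepend. Next row=LF[16]=14
  step 8: row=14, L[14]='0', prepend. Next row=LF[14]=6
  step 9: row=6, L[6]='2', prepend. Next row=LF[6]=10
  step 10: row=10, L[10]='0', prepend. Next row=LF[10]=4
  step 11: row=4, L[4]='2', prepend. Next row=LF[4]=9
  step 12: row=9, L[9]='0', prepend. Next row=LF[9]=3
  step 13: row=3, L[3]='0', prepend. Next row=LF[3]=2
  step 14: row=2, L[2]='3', prepend. Next row=LF[2]=17
  step 15: row=17, L[17]='2', prepend. Next row=LF[17]=15
  step 16: row=15, L[15]='3', prepend. Next row=LF[15]=20
  step 17: row=20, L[20]='0', prepend. Next row=LF[20]=7
  step 18: row=7, L[7]='2', prepend. Next row=LF[7]=11
  step 19: row=11, L[11]='2', prepend. Next row=LF[11]=13
  step 20: row=13, L[13]='0', prepend. Next row=LF[13]=5
  step 21: row=5, L[5]='3', prepend. Next row=LF[5]=18
Reversed output: 30220323002020223210$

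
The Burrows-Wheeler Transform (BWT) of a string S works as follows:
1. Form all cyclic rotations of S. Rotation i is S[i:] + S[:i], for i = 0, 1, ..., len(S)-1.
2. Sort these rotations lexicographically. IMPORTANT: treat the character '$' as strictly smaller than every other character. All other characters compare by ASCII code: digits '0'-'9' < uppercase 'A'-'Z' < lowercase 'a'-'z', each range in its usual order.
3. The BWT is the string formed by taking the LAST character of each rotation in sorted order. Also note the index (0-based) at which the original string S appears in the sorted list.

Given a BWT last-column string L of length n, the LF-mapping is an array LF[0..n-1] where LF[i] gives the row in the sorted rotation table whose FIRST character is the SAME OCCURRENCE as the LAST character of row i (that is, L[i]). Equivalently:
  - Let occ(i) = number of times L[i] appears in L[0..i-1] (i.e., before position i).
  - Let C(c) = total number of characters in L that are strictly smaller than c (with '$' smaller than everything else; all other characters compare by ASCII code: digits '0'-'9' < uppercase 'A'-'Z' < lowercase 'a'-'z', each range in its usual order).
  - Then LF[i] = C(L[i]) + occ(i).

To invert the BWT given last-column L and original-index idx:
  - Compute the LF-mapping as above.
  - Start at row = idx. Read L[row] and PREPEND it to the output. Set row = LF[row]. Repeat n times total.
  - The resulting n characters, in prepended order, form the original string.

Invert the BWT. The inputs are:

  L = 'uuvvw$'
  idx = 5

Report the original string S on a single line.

LF mapping: 1 2 3 4 5 0
Walk LF starting at row 5, prepending L[row]:
  step 1: row=5, L[5]='$', prepend. Next row=LF[5]=0
  step 2: row=0, L[0]='u', prepend. Next row=LF[0]=1
  step 3: row=1, L[1]='u', prepend. Next row=LF[1]=2
  step 4: row=2, L[2]='v', prepend. Next row=LF[2]=3
  step 5: row=3, L[3]='v', prepend. Next row=LF[3]=4
  step 6: row=4, L[4]='w', prepend. Next row=LF[4]=5
Reversed output: wvvuu$

Answer: wvvuu$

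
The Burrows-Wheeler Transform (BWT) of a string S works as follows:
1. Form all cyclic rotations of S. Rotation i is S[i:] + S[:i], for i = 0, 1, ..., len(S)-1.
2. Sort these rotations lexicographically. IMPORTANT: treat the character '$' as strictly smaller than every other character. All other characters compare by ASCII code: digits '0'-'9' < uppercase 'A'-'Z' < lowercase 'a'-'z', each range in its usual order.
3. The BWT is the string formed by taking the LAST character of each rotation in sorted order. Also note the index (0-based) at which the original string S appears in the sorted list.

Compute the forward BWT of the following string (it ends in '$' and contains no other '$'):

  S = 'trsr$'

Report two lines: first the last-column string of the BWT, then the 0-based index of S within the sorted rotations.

Answer: rstr$
4

Derivation:
All 5 rotations (rotation i = S[i:]+S[:i]):
  rot[0] = trsr$
  rot[1] = rsr$t
  rot[2] = sr$tr
  rot[3] = r$trs
  rot[4] = $trsr
Sorted (with $ < everything):
  sorted[0] = $trsr  (last char: 'r')
  sorted[1] = r$trs  (last char: 's')
  sorted[2] = rsr$t  (last char: 't')
  sorted[3] = sr$tr  (last char: 'r')
  sorted[4] = trsr$  (last char: '$')
Last column: rstr$
Original string S is at sorted index 4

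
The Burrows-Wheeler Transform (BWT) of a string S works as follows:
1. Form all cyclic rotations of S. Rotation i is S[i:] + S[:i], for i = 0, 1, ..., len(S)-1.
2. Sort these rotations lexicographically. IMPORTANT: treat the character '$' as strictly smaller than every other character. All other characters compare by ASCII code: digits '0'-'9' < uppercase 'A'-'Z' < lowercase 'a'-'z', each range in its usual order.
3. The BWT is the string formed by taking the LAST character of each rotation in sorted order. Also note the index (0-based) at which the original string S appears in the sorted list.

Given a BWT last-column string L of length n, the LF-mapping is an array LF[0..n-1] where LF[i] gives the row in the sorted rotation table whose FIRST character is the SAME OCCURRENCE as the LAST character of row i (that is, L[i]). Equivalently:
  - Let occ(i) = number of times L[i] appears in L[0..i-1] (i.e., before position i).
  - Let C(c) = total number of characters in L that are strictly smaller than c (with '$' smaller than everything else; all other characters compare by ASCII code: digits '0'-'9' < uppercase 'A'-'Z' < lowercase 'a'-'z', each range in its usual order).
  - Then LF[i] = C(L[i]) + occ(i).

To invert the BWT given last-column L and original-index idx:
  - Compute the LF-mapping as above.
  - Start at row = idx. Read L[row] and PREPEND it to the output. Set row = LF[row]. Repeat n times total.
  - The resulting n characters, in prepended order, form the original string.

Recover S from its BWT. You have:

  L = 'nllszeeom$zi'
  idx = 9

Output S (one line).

Answer: sizzlelemon$

Derivation:
LF mapping: 7 4 5 9 10 1 2 8 6 0 11 3
Walk LF starting at row 9, prepending L[row]:
  step 1: row=9, L[9]='$', prepend. Next row=LF[9]=0
  step 2: row=0, L[0]='n', prepend. Next row=LF[0]=7
  step 3: row=7, L[7]='o', prepend. Next row=LF[7]=8
  step 4: row=8, L[8]='m', prepend. Next row=LF[8]=6
  step 5: row=6, L[6]='e', prepend. Next row=LF[6]=2
  step 6: row=2, L[2]='l', prepend. Next row=LF[2]=5
  step 7: row=5, L[5]='e', prepend. Next row=LF[5]=1
  step 8: row=1, L[1]='l', prepend. Next row=LF[1]=4
  step 9: row=4, L[4]='z', prepend. Next row=LF[4]=10
  step 10: row=10, L[10]='z', prepend. Next row=LF[10]=11
  step 11: row=11, L[11]='i', prepend. Next row=LF[11]=3
  step 12: row=3, L[3]='s', prepend. Next row=LF[3]=9
Reversed output: sizzlelemon$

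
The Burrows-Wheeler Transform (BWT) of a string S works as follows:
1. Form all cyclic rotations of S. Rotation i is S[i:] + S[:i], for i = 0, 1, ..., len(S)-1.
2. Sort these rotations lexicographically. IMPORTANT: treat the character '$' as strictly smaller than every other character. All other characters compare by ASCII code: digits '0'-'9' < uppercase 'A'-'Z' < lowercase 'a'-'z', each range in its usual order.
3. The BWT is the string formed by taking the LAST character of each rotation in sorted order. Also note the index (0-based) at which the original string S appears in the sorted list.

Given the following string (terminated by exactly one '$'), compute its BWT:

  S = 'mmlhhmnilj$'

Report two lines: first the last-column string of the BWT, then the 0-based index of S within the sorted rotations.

Answer: jlhnlmim$hm
8

Derivation:
All 11 rotations (rotation i = S[i:]+S[:i]):
  rot[0] = mmlhhmnilj$
  rot[1] = mlhhmnilj$m
  rot[2] = lhhmnilj$mm
  rot[3] = hhmnilj$mml
  rot[4] = hmnilj$mmlh
  rot[5] = mnilj$mmlhh
  rot[6] = nilj$mmlhhm
  rot[7] = ilj$mmlhhmn
  rot[8] = lj$mmlhhmni
  rot[9] = j$mmlhhmnil
  rot[10] = $mmlhhmnilj
Sorted (with $ < everything):
  sorted[0] = $mmlhhmnilj  (last char: 'j')
  sorted[1] = hhmnilj$mml  (last char: 'l')
  sorted[2] = hmnilj$mmlh  (last char: 'h')
  sorted[3] = ilj$mmlhhmn  (last char: 'n')
  sorted[4] = j$mmlhhmnil  (last char: 'l')
  sorted[5] = lhhmnilj$mm  (last char: 'm')
  sorted[6] = lj$mmlhhmni  (last char: 'i')
  sorted[7] = mlhhmnilj$m  (last char: 'm')
  sorted[8] = mmlhhmnilj$  (last char: '$')
  sorted[9] = mnilj$mmlhh  (last char: 'h')
  sorted[10] = nilj$mmlhhm  (last char: 'm')
Last column: jlhnlmim$hm
Original string S is at sorted index 8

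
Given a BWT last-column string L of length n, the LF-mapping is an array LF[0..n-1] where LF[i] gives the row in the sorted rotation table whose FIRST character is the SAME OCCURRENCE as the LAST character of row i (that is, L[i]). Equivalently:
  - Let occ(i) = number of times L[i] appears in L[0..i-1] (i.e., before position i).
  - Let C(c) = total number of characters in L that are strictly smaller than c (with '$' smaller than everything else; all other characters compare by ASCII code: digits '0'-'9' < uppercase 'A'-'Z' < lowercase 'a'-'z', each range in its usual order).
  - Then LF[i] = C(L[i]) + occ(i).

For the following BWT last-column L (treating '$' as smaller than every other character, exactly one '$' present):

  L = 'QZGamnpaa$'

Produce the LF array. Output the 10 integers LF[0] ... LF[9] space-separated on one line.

Answer: 2 3 1 4 7 8 9 5 6 0

Derivation:
Char counts: '$':1, 'G':1, 'Q':1, 'Z':1, 'a':3, 'm':1, 'n':1, 'p':1
C (first-col start): C('$')=0, C('G')=1, C('Q')=2, C('Z')=3, C('a')=4, C('m')=7, C('n')=8, C('p')=9
L[0]='Q': occ=0, LF[0]=C('Q')+0=2+0=2
L[1]='Z': occ=0, LF[1]=C('Z')+0=3+0=3
L[2]='G': occ=0, LF[2]=C('G')+0=1+0=1
L[3]='a': occ=0, LF[3]=C('a')+0=4+0=4
L[4]='m': occ=0, LF[4]=C('m')+0=7+0=7
L[5]='n': occ=0, LF[5]=C('n')+0=8+0=8
L[6]='p': occ=0, LF[6]=C('p')+0=9+0=9
L[7]='a': occ=1, LF[7]=C('a')+1=4+1=5
L[8]='a': occ=2, LF[8]=C('a')+2=4+2=6
L[9]='$': occ=0, LF[9]=C('$')+0=0+0=0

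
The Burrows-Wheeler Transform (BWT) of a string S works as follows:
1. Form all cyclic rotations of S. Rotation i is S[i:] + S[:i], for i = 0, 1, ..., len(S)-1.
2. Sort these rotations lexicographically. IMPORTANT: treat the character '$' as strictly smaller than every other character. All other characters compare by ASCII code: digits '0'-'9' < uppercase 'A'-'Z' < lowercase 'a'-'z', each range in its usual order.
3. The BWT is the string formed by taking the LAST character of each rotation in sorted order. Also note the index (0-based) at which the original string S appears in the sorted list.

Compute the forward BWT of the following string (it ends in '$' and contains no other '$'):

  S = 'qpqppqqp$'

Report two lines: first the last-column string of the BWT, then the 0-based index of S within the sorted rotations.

All 9 rotations (rotation i = S[i:]+S[:i]):
  rot[0] = qpqppqqp$
  rot[1] = pqppqqp$q
  rot[2] = qppqqp$qp
  rot[3] = ppqqp$qpq
  rot[4] = pqqp$qpqp
  rot[5] = qqp$qpqpp
  rot[6] = qp$qpqppq
  rot[7] = p$qpqppqq
  rot[8] = $qpqppqqp
Sorted (with $ < everything):
  sorted[0] = $qpqppqqp  (last char: 'p')
  sorted[1] = p$qpqppqq  (last char: 'q')
  sorted[2] = ppqqp$qpq  (last char: 'q')
  sorted[3] = pqppqqp$q  (last char: 'q')
  sorted[4] = pqqp$qpqp  (last char: 'p')
  sorted[5] = qp$qpqppq  (last char: 'q')
  sorted[6] = qppqqp$qp  (last char: 'p')
  sorted[7] = qpqppqqp$  (last char: '$')
  sorted[8] = qqp$qpqpp  (last char: 'p')
Last column: pqqqpqp$p
Original string S is at sorted index 7

Answer: pqqqpqp$p
7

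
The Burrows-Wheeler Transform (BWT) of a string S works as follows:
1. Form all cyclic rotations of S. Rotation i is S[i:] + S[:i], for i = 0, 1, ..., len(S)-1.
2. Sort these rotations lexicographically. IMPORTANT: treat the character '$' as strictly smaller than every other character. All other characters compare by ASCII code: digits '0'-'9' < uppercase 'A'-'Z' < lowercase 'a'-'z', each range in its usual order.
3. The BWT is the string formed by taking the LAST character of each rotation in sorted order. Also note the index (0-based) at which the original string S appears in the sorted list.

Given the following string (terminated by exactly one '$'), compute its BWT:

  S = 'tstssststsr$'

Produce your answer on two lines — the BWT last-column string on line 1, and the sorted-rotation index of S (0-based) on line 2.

Answer: rsttsttssss$
11

Derivation:
All 12 rotations (rotation i = S[i:]+S[:i]):
  rot[0] = tstssststsr$
  rot[1] = stssststsr$t
  rot[2] = tssststsr$ts
  rot[3] = ssststsr$tst
  rot[4] = sststsr$tsts
  rot[5] = ststsr$tstss
  rot[6] = tstsr$tstsss
  rot[7] = stsr$tstssst
  rot[8] = tsr$tstsssts
  rot[9] = sr$tstssstst
  rot[10] = r$tstssststs
  rot[11] = $tstssststsr
Sorted (with $ < everything):
  sorted[0] = $tstssststsr  (last char: 'r')
  sorted[1] = r$tstssststs  (last char: 's')
  sorted[2] = sr$tstssstst  (last char: 't')
  sorted[3] = ssststsr$tst  (last char: 't')
  sorted[4] = sststsr$tsts  (last char: 's')
  sorted[5] = stsr$tstssst  (last char: 't')
  sorted[6] = stssststsr$t  (last char: 't')
  sorted[7] = ststsr$tstss  (last char: 's')
  sorted[8] = tsr$tstsssts  (last char: 's')
  sorted[9] = tssststsr$ts  (last char: 's')
  sorted[10] = tstsr$tstsss  (last char: 's')
  sorted[11] = tstssststsr$  (last char: '$')
Last column: rsttsttssss$
Original string S is at sorted index 11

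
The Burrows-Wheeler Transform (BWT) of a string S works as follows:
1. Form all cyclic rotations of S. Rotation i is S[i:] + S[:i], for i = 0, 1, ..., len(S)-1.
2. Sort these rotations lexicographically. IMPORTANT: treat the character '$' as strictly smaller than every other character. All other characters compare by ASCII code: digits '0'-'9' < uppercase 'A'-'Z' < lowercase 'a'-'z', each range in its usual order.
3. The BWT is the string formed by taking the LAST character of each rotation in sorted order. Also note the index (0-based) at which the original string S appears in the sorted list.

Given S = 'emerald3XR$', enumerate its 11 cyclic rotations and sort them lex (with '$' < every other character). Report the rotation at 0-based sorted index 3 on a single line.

Answer: XR$emerald3

Derivation:
All 11 rotations (rotation i = S[i:]+S[:i]):
  rot[0] = emerald3XR$
  rot[1] = merald3XR$e
  rot[2] = erald3XR$em
  rot[3] = rald3XR$eme
  rot[4] = ald3XR$emer
  rot[5] = ld3XR$emera
  rot[6] = d3XR$emeral
  rot[7] = 3XR$emerald
  rot[8] = XR$emerald3
  rot[9] = R$emerald3X
  rot[10] = $emerald3XR
Sorted (with $ < everything):
  sorted[0] = $emerald3XR
  sorted[1] = 3XR$emerald
  sorted[2] = R$emerald3X
  sorted[3] = XR$emerald3
  sorted[4] = ald3XR$emer
  sorted[5] = d3XR$emeral
  sorted[6] = emerald3XR$
  sorted[7] = erald3XR$em
  sorted[8] = ld3XR$emera
  sorted[9] = merald3XR$e
  sorted[10] = rald3XR$eme
sorted[3] = XR$emerald3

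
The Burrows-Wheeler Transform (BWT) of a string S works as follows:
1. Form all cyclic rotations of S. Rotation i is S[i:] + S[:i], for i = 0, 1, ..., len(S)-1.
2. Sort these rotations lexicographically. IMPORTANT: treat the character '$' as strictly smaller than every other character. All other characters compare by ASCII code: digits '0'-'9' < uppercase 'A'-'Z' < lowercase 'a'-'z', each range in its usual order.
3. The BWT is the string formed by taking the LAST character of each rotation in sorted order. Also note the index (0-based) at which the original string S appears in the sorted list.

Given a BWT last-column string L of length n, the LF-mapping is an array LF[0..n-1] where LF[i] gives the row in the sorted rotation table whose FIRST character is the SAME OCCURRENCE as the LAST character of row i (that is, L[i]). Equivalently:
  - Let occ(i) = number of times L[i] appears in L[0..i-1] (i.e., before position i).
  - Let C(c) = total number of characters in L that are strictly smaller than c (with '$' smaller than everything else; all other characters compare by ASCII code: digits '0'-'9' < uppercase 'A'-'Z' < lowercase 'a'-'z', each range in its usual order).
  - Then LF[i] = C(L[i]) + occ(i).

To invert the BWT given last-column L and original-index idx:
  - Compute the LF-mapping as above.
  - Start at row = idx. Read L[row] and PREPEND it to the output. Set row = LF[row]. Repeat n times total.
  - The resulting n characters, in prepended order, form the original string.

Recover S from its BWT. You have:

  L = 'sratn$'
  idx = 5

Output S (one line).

LF mapping: 4 3 1 5 2 0
Walk LF starting at row 5, prepending L[row]:
  step 1: row=5, L[5]='$', prepend. Next row=LF[5]=0
  step 2: row=0, L[0]='s', prepend. Next row=LF[0]=4
  step 3: row=4, L[4]='n', prepend. Next row=LF[4]=2
  step 4: row=2, L[2]='a', prepend. Next row=LF[2]=1
  step 5: row=1, L[1]='r', prepend. Next row=LF[1]=3
  step 6: row=3, L[3]='t', prepend. Next row=LF[3]=5
Reversed output: trans$

Answer: trans$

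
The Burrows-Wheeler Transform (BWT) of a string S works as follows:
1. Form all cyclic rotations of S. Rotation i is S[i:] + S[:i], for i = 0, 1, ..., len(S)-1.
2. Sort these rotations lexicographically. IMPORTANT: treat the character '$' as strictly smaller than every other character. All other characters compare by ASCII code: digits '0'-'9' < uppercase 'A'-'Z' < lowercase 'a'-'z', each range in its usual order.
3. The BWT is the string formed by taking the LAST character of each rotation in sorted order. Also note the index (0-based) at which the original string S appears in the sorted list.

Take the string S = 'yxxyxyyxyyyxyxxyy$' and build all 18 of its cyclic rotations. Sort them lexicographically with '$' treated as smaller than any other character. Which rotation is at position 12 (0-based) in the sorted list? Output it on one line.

Answer: yxyyxyyyxyxxyy$yxx

Derivation:
All 18 rotations (rotation i = S[i:]+S[:i]):
  rot[0] = yxxyxyyxyyyxyxxyy$
  rot[1] = xxyxyyxyyyxyxxyy$y
  rot[2] = xyxyyxyyyxyxxyy$yx
  rot[3] = yxyyxyyyxyxxyy$yxx
  rot[4] = xyyxyyyxyxxyy$yxxy
  rot[5] = yyxyyyxyxxyy$yxxyx
  rot[6] = yxyyyxyxxyy$yxxyxy
  rot[7] = xyyyxyxxyy$yxxyxyy
  rot[8] = yyyxyxxyy$yxxyxyyx
  rot[9] = yyxyxxyy$yxxyxyyxy
  rot[10] = yxyxxyy$yxxyxyyxyy
  rot[11] = xyxxyy$yxxyxyyxyyy
  rot[12] = yxxyy$yxxyxyyxyyyx
  rot[13] = xxyy$yxxyxyyxyyyxy
  rot[14] = xyy$yxxyxyyxyyyxyx
  rot[15] = yy$yxxyxyyxyyyxyxx
  rot[16] = y$yxxyxyyxyyyxyxxy
  rot[17] = $yxxyxyyxyyyxyxxyy
Sorted (with $ < everything):
  sorted[0] = $yxxyxyyxyyyxyxxyy
  sorted[1] = xxyxyyxyyyxyxxyy$y
  sorted[2] = xxyy$yxxyxyyxyyyxy
  sorted[3] = xyxxyy$yxxyxyyxyyy
  sorted[4] = xyxyyxyyyxyxxyy$yx
  sorted[5] = xyy$yxxyxyyxyyyxyx
  sorted[6] = xyyxyyyxyxxyy$yxxy
  sorted[7] = xyyyxyxxyy$yxxyxyy
  sorted[8] = y$yxxyxyyxyyyxyxxy
  sorted[9] = yxxyxyyxyyyxyxxyy$
  sorted[10] = yxxyy$yxxyxyyxyyyx
  sorted[11] = yxyxxyy$yxxyxyyxyy
  sorted[12] = yxyyxyyyxyxxyy$yxx
  sorted[13] = yxyyyxyxxyy$yxxyxy
  sorted[14] = yy$yxxyxyyxyyyxyxx
  sorted[15] = yyxyxxyy$yxxyxyyxy
  sorted[16] = yyxyyyxyxxyy$yxxyx
  sorted[17] = yyyxyxxyy$yxxyxyyx
sorted[12] = yxyyxyyyxyxxyy$yxx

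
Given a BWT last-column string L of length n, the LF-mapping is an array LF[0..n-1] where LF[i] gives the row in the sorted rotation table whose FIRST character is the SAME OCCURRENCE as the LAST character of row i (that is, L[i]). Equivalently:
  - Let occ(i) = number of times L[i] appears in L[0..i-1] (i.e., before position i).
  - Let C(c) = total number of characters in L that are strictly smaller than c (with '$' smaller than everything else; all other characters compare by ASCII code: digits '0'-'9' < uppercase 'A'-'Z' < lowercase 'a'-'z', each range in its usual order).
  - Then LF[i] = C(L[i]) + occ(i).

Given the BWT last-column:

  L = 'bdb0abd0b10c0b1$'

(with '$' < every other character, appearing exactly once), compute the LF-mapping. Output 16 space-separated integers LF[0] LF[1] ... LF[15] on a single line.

Char counts: '$':1, '0':4, '1':2, 'a':1, 'b':5, 'c':1, 'd':2
C (first-col start): C('$')=0, C('0')=1, C('1')=5, C('a')=7, C('b')=8, C('c')=13, C('d')=14
L[0]='b': occ=0, LF[0]=C('b')+0=8+0=8
L[1]='d': occ=0, LF[1]=C('d')+0=14+0=14
L[2]='b': occ=1, LF[2]=C('b')+1=8+1=9
L[3]='0': occ=0, LF[3]=C('0')+0=1+0=1
L[4]='a': occ=0, LF[4]=C('a')+0=7+0=7
L[5]='b': occ=2, LF[5]=C('b')+2=8+2=10
L[6]='d': occ=1, LF[6]=C('d')+1=14+1=15
L[7]='0': occ=1, LF[7]=C('0')+1=1+1=2
L[8]='b': occ=3, LF[8]=C('b')+3=8+3=11
L[9]='1': occ=0, LF[9]=C('1')+0=5+0=5
L[10]='0': occ=2, LF[10]=C('0')+2=1+2=3
L[11]='c': occ=0, LF[11]=C('c')+0=13+0=13
L[12]='0': occ=3, LF[12]=C('0')+3=1+3=4
L[13]='b': occ=4, LF[13]=C('b')+4=8+4=12
L[14]='1': occ=1, LF[14]=C('1')+1=5+1=6
L[15]='$': occ=0, LF[15]=C('$')+0=0+0=0

Answer: 8 14 9 1 7 10 15 2 11 5 3 13 4 12 6 0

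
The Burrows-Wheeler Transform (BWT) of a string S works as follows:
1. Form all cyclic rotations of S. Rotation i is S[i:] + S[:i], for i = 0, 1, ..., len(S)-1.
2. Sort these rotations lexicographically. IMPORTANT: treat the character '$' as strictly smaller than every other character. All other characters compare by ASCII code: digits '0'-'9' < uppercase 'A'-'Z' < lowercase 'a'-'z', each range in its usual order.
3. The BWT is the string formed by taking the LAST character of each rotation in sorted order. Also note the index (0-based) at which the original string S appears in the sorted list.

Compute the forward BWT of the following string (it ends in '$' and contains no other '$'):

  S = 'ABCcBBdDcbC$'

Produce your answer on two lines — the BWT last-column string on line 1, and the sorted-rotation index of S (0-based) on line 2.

All 12 rotations (rotation i = S[i:]+S[:i]):
  rot[0] = ABCcBBdDcbC$
  rot[1] = BCcBBdDcbC$A
  rot[2] = CcBBdDcbC$AB
  rot[3] = cBBdDcbC$ABC
  rot[4] = BBdDcbC$ABCc
  rot[5] = BdDcbC$ABCcB
  rot[6] = dDcbC$ABCcBB
  rot[7] = DcbC$ABCcBBd
  rot[8] = cbC$ABCcBBdD
  rot[9] = bC$ABCcBBdDc
  rot[10] = C$ABCcBBdDcb
  rot[11] = $ABCcBBdDcbC
Sorted (with $ < everything):
  sorted[0] = $ABCcBBdDcbC  (last char: 'C')
  sorted[1] = ABCcBBdDcbC$  (last char: '$')
  sorted[2] = BBdDcbC$ABCc  (last char: 'c')
  sorted[3] = BCcBBdDcbC$A  (last char: 'A')
  sorted[4] = BdDcbC$ABCcB  (last char: 'B')
  sorted[5] = C$ABCcBBdDcb  (last char: 'b')
  sorted[6] = CcBBdDcbC$AB  (last char: 'B')
  sorted[7] = DcbC$ABCcBBd  (last char: 'd')
  sorted[8] = bC$ABCcBBdDc  (last char: 'c')
  sorted[9] = cBBdDcbC$ABC  (last char: 'C')
  sorted[10] = cbC$ABCcBBdD  (last char: 'D')
  sorted[11] = dDcbC$ABCcBB  (last char: 'B')
Last column: C$cABbBdcCDB
Original string S is at sorted index 1

Answer: C$cABbBdcCDB
1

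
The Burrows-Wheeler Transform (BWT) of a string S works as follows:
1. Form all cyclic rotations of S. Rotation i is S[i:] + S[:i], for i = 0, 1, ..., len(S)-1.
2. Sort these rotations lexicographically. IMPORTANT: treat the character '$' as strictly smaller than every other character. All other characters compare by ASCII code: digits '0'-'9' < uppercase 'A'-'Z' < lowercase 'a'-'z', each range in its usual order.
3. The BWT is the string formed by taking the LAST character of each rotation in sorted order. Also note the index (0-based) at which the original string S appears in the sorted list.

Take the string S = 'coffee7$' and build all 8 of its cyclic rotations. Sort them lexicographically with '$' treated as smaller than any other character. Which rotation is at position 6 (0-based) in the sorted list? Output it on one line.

All 8 rotations (rotation i = S[i:]+S[:i]):
  rot[0] = coffee7$
  rot[1] = offee7$c
  rot[2] = ffee7$co
  rot[3] = fee7$cof
  rot[4] = ee7$coff
  rot[5] = e7$coffe
  rot[6] = 7$coffee
  rot[7] = $coffee7
Sorted (with $ < everything):
  sorted[0] = $coffee7
  sorted[1] = 7$coffee
  sorted[2] = coffee7$
  sorted[3] = e7$coffe
  sorted[4] = ee7$coff
  sorted[5] = fee7$cof
  sorted[6] = ffee7$co
  sorted[7] = offee7$c
sorted[6] = ffee7$co

Answer: ffee7$co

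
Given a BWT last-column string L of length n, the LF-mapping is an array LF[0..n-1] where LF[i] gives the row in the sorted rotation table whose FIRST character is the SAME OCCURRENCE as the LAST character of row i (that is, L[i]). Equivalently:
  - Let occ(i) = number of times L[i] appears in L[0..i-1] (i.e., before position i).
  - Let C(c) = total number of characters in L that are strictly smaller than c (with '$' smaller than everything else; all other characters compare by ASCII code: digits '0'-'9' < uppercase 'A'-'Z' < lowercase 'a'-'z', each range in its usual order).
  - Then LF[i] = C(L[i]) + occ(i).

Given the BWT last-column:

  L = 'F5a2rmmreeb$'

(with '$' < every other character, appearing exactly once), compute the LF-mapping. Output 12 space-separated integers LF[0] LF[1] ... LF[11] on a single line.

Char counts: '$':1, '2':1, '5':1, 'F':1, 'a':1, 'b':1, 'e':2, 'm':2, 'r':2
C (first-col start): C('$')=0, C('2')=1, C('5')=2, C('F')=3, C('a')=4, C('b')=5, C('e')=6, C('m')=8, C('r')=10
L[0]='F': occ=0, LF[0]=C('F')+0=3+0=3
L[1]='5': occ=0, LF[1]=C('5')+0=2+0=2
L[2]='a': occ=0, LF[2]=C('a')+0=4+0=4
L[3]='2': occ=0, LF[3]=C('2')+0=1+0=1
L[4]='r': occ=0, LF[4]=C('r')+0=10+0=10
L[5]='m': occ=0, LF[5]=C('m')+0=8+0=8
L[6]='m': occ=1, LF[6]=C('m')+1=8+1=9
L[7]='r': occ=1, LF[7]=C('r')+1=10+1=11
L[8]='e': occ=0, LF[8]=C('e')+0=6+0=6
L[9]='e': occ=1, LF[9]=C('e')+1=6+1=7
L[10]='b': occ=0, LF[10]=C('b')+0=5+0=5
L[11]='$': occ=0, LF[11]=C('$')+0=0+0=0

Answer: 3 2 4 1 10 8 9 11 6 7 5 0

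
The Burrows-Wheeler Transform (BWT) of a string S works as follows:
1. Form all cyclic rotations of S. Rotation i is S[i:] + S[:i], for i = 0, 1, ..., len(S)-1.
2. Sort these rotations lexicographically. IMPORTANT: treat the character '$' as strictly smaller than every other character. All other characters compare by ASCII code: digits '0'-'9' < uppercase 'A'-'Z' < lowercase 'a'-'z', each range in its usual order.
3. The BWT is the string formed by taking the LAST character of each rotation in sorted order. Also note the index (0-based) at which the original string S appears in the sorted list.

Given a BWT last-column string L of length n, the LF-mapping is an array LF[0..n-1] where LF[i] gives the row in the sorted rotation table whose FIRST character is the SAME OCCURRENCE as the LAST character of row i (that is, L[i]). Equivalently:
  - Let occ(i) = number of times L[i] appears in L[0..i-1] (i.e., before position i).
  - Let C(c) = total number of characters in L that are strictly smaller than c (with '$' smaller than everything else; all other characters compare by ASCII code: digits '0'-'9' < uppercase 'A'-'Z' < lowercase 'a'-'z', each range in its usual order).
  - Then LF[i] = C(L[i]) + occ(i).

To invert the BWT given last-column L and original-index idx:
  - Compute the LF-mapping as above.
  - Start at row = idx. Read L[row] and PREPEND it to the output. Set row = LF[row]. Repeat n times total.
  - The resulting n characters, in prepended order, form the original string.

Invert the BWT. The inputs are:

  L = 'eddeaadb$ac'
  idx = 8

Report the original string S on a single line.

LF mapping: 9 6 7 10 1 2 8 4 0 3 5
Walk LF starting at row 8, prepending L[row]:
  step 1: row=8, L[8]='$', prepend. Next row=LF[8]=0
  step 2: row=0, L[0]='e', prepend. Next row=LF[0]=9
  step 3: row=9, L[9]='a', prepend. Next row=LF[9]=3
  step 4: row=3, L[3]='e', prepend. Next row=LF[3]=10
  step 5: row=10, L[10]='c', prepend. Next row=LF[10]=5
  step 6: row=5, L[5]='a', prepend. Next row=LF[5]=2
  step 7: row=2, L[2]='d', prepend. Next row=LF[2]=7
  step 8: row=7, L[7]='b', prepend. Next row=LF[7]=4
  step 9: row=4, L[4]='a', prepend. Next row=LF[4]=1
  step 10: row=1, L[1]='d', prepend. Next row=LF[1]=6
  step 11: row=6, L[6]='d', prepend. Next row=LF[6]=8
Reversed output: ddabdaceae$

Answer: ddabdaceae$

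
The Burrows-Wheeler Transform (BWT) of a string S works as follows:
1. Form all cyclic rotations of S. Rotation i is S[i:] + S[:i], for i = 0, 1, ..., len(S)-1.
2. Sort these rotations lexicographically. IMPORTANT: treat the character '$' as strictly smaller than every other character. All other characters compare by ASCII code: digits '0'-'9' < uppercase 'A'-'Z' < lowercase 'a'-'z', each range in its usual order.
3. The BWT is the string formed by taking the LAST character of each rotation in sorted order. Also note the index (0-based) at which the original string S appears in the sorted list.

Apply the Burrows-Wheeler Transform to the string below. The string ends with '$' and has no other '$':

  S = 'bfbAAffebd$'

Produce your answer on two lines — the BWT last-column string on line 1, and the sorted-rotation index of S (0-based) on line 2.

Answer: dbAfe$bfbfA
5

Derivation:
All 11 rotations (rotation i = S[i:]+S[:i]):
  rot[0] = bfbAAffebd$
  rot[1] = fbAAffebd$b
  rot[2] = bAAffebd$bf
  rot[3] = AAffebd$bfb
  rot[4] = Affebd$bfbA
  rot[5] = ffebd$bfbAA
  rot[6] = febd$bfbAAf
  rot[7] = ebd$bfbAAff
  rot[8] = bd$bfbAAffe
  rot[9] = d$bfbAAffeb
  rot[10] = $bfbAAffebd
Sorted (with $ < everything):
  sorted[0] = $bfbAAffebd  (last char: 'd')
  sorted[1] = AAffebd$bfb  (last char: 'b')
  sorted[2] = Affebd$bfbA  (last char: 'A')
  sorted[3] = bAAffebd$bf  (last char: 'f')
  sorted[4] = bd$bfbAAffe  (last char: 'e')
  sorted[5] = bfbAAffebd$  (last char: '$')
  sorted[6] = d$bfbAAffeb  (last char: 'b')
  sorted[7] = ebd$bfbAAff  (last char: 'f')
  sorted[8] = fbAAffebd$b  (last char: 'b')
  sorted[9] = febd$bfbAAf  (last char: 'f')
  sorted[10] = ffebd$bfbAA  (last char: 'A')
Last column: dbAfe$bfbfA
Original string S is at sorted index 5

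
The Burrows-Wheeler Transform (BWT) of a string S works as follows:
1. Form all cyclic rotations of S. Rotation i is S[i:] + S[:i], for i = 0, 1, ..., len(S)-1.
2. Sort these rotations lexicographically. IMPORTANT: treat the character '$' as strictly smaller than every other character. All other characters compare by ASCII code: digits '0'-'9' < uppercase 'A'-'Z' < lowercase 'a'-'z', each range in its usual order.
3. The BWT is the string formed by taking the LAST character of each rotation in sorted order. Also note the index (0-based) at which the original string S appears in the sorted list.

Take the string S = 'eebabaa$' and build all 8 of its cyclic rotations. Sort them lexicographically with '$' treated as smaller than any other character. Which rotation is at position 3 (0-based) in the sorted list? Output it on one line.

Answer: abaa$eeb

Derivation:
All 8 rotations (rotation i = S[i:]+S[:i]):
  rot[0] = eebabaa$
  rot[1] = ebabaa$e
  rot[2] = babaa$ee
  rot[3] = abaa$eeb
  rot[4] = baa$eeba
  rot[5] = aa$eebab
  rot[6] = a$eebaba
  rot[7] = $eebabaa
Sorted (with $ < everything):
  sorted[0] = $eebabaa
  sorted[1] = a$eebaba
  sorted[2] = aa$eebab
  sorted[3] = abaa$eeb
  sorted[4] = baa$eeba
  sorted[5] = babaa$ee
  sorted[6] = ebabaa$e
  sorted[7] = eebabaa$
sorted[3] = abaa$eeb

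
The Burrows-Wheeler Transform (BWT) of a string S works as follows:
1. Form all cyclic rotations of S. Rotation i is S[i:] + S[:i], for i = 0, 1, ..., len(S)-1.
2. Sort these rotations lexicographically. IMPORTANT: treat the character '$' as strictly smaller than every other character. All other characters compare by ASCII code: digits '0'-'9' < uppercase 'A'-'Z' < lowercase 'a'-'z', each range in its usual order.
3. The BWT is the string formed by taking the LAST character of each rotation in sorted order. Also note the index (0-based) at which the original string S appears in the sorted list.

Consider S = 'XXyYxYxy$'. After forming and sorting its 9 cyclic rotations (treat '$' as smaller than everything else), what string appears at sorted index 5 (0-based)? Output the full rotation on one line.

Answer: xYxy$XXyY

Derivation:
All 9 rotations (rotation i = S[i:]+S[:i]):
  rot[0] = XXyYxYxy$
  rot[1] = XyYxYxy$X
  rot[2] = yYxYxy$XX
  rot[3] = YxYxy$XXy
  rot[4] = xYxy$XXyY
  rot[5] = Yxy$XXyYx
  rot[6] = xy$XXyYxY
  rot[7] = y$XXyYxYx
  rot[8] = $XXyYxYxy
Sorted (with $ < everything):
  sorted[0] = $XXyYxYxy
  sorted[1] = XXyYxYxy$
  sorted[2] = XyYxYxy$X
  sorted[3] = YxYxy$XXy
  sorted[4] = Yxy$XXyYx
  sorted[5] = xYxy$XXyY
  sorted[6] = xy$XXyYxY
  sorted[7] = y$XXyYxYx
  sorted[8] = yYxYxy$XX
sorted[5] = xYxy$XXyY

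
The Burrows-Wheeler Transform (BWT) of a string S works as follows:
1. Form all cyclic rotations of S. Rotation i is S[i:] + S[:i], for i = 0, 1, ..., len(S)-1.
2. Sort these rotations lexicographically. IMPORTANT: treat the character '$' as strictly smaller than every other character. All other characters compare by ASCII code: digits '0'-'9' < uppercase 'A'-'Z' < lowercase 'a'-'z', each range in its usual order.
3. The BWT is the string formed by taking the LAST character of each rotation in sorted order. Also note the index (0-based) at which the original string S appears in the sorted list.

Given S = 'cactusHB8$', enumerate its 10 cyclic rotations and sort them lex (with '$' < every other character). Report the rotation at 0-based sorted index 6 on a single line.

All 10 rotations (rotation i = S[i:]+S[:i]):
  rot[0] = cactusHB8$
  rot[1] = actusHB8$c
  rot[2] = ctusHB8$ca
  rot[3] = tusHB8$cac
  rot[4] = usHB8$cact
  rot[5] = sHB8$cactu
  rot[6] = HB8$cactus
  rot[7] = B8$cactusH
  rot[8] = 8$cactusHB
  rot[9] = $cactusHB8
Sorted (with $ < everything):
  sorted[0] = $cactusHB8
  sorted[1] = 8$cactusHB
  sorted[2] = B8$cactusH
  sorted[3] = HB8$cactus
  sorted[4] = actusHB8$c
  sorted[5] = cactusHB8$
  sorted[6] = ctusHB8$ca
  sorted[7] = sHB8$cactu
  sorted[8] = tusHB8$cac
  sorted[9] = usHB8$cact
sorted[6] = ctusHB8$ca

Answer: ctusHB8$ca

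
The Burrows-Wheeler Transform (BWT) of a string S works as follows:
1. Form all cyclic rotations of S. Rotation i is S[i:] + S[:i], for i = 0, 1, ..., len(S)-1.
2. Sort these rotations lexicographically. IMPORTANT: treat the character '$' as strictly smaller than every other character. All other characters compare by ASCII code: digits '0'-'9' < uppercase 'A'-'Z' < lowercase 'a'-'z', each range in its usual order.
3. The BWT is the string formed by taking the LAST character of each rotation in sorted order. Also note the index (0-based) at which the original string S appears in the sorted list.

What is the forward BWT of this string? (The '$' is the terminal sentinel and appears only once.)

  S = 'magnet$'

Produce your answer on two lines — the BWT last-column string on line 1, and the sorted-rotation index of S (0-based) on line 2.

Answer: tmna$ge
4

Derivation:
All 7 rotations (rotation i = S[i:]+S[:i]):
  rot[0] = magnet$
  rot[1] = agnet$m
  rot[2] = gnet$ma
  rot[3] = net$mag
  rot[4] = et$magn
  rot[5] = t$magne
  rot[6] = $magnet
Sorted (with $ < everything):
  sorted[0] = $magnet  (last char: 't')
  sorted[1] = agnet$m  (last char: 'm')
  sorted[2] = et$magn  (last char: 'n')
  sorted[3] = gnet$ma  (last char: 'a')
  sorted[4] = magnet$  (last char: '$')
  sorted[5] = net$mag  (last char: 'g')
  sorted[6] = t$magne  (last char: 'e')
Last column: tmna$ge
Original string S is at sorted index 4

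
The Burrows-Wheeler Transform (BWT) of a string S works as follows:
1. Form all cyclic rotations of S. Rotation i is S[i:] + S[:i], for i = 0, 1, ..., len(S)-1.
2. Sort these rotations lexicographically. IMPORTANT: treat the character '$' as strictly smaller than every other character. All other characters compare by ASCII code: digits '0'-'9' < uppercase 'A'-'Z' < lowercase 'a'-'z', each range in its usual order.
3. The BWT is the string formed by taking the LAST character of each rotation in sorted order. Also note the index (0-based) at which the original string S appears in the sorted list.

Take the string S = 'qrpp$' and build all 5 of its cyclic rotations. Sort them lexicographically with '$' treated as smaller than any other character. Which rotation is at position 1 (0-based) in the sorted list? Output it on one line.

Answer: p$qrp

Derivation:
All 5 rotations (rotation i = S[i:]+S[:i]):
  rot[0] = qrpp$
  rot[1] = rpp$q
  rot[2] = pp$qr
  rot[3] = p$qrp
  rot[4] = $qrpp
Sorted (with $ < everything):
  sorted[0] = $qrpp
  sorted[1] = p$qrp
  sorted[2] = pp$qr
  sorted[3] = qrpp$
  sorted[4] = rpp$q
sorted[1] = p$qrp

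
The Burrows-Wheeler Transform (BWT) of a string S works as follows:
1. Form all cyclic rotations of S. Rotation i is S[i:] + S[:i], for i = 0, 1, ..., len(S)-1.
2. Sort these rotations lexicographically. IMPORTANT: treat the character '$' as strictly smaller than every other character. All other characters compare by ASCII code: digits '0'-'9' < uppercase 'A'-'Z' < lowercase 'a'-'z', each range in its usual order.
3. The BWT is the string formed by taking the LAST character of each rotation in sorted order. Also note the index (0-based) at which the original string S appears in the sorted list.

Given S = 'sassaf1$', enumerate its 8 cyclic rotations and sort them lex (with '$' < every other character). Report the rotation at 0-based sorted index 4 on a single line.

Answer: f1$sassa

Derivation:
All 8 rotations (rotation i = S[i:]+S[:i]):
  rot[0] = sassaf1$
  rot[1] = assaf1$s
  rot[2] = ssaf1$sa
  rot[3] = saf1$sas
  rot[4] = af1$sass
  rot[5] = f1$sassa
  rot[6] = 1$sassaf
  rot[7] = $sassaf1
Sorted (with $ < everything):
  sorted[0] = $sassaf1
  sorted[1] = 1$sassaf
  sorted[2] = af1$sass
  sorted[3] = assaf1$s
  sorted[4] = f1$sassa
  sorted[5] = saf1$sas
  sorted[6] = sassaf1$
  sorted[7] = ssaf1$sa
sorted[4] = f1$sassa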